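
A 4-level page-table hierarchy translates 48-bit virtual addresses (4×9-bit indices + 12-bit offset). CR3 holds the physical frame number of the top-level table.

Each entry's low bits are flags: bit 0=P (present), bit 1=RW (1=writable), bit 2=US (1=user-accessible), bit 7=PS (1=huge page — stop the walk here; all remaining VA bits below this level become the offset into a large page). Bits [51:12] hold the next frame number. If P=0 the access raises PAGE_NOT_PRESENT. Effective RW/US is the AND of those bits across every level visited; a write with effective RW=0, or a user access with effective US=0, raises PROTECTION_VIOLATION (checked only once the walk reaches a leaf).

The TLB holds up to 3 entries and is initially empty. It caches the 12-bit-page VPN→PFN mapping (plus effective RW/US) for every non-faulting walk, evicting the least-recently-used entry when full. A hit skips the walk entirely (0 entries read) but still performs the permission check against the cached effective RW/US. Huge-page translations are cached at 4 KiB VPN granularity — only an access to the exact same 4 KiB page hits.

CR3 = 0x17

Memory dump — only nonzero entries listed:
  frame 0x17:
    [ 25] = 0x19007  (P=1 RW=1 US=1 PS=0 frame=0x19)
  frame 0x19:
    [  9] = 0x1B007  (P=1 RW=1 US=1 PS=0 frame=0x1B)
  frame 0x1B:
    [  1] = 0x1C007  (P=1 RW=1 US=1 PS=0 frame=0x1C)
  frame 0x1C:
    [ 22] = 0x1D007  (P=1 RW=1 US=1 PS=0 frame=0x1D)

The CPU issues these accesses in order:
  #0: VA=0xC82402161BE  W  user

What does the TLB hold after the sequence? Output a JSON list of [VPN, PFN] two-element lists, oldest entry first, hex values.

Per-access translation:
#0 VA=0xC82402161BE (w,user):
  lvl0: tbl 0x17, slot 25 ⇒ 0x19007 (P1/RW1/US1/PS0)
  lvl1: tbl 0x19, slot 9 ⇒ 0x1B007 (P1/RW1/US1/PS0)
  lvl2: tbl 0x1B, slot 1 ⇒ 0x1C007 (P1/RW1/US1/PS0)
  lvl3: tbl 0x1C, slot 22 ⇒ 0x1D007 (P1/RW1/US1/PS0)
  ✓ 0x1D1BE  — 4 lookups

TLB: [["0xC8240216", "0x1D"]]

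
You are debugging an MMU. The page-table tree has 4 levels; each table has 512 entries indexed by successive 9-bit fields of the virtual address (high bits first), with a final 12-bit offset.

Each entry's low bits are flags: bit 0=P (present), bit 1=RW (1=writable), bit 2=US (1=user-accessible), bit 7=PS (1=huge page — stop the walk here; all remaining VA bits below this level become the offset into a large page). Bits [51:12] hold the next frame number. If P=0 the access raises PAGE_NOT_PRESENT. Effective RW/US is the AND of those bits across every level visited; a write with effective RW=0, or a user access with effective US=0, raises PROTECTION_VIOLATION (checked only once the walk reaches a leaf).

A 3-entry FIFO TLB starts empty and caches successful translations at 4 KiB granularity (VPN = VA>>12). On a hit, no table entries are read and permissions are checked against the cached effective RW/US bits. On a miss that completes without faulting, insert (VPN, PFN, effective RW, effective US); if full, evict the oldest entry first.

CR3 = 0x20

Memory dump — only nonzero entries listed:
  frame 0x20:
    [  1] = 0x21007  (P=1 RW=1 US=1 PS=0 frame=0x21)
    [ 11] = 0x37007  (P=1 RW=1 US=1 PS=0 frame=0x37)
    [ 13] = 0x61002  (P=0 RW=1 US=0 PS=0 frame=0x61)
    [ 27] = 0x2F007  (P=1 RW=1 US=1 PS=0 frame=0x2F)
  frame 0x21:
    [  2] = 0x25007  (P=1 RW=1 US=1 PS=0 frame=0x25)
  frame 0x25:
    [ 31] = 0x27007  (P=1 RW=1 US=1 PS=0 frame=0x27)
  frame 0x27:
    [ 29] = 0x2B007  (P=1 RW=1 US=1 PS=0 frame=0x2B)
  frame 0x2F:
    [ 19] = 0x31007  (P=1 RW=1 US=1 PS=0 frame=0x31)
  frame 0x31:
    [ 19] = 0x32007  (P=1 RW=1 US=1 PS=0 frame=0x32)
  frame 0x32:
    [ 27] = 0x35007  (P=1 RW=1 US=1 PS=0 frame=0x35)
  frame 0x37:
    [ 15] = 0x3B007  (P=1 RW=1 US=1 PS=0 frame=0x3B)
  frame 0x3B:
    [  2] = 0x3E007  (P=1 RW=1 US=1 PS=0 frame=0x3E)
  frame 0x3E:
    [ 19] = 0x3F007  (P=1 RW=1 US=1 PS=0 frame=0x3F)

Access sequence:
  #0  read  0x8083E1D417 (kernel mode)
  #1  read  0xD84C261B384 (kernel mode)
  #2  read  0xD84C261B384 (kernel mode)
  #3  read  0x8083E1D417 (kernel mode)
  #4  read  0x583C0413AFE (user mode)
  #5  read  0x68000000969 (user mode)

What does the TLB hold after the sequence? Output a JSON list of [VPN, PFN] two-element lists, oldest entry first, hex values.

Trace:
#0 VA=0x8083E1D417 (r,kernel):
  lvl0: tbl 0x20, slot 1 ⇒ 0x21007 (P1/RW1/US1/PS0)
  lvl1: tbl 0x21, slot 2 ⇒ 0x25007 (P1/RW1/US1/PS0)
  lvl2: tbl 0x25, slot 31 ⇒ 0x27007 (P1/RW1/US1/PS0)
  lvl3: tbl 0x27, slot 29 ⇒ 0x2B007 (P1/RW1/US1/PS0)
  ⇒ phys 0x2B417  [4 reads]
#1 VA=0xD84C261B384 (r,kernel):
  lvl0: tbl 0x20, slot 27 ⇒ 0x2F007 (P1/RW1/US1/PS0)
  lvl1: tbl 0x2F, slot 19 ⇒ 0x31007 (P1/RW1/US1/PS0)
  lvl2: tbl 0x31, slot 19 ⇒ 0x32007 (P1/RW1/US1/PS0)
  lvl3: tbl 0x32, slot 27 ⇒ 0x35007 (P1/RW1/US1/PS0)
  ⇒ phys 0x35384  [4 reads]
#2 VA=0xD84C261B384 (r,kernel):
  TLB hit vpn=0xD84C261B → PA=0x35384
#3 VA=0x8083E1D417 (r,kernel):
  TLB hit vpn=0x8083E1D → PA=0x2B417
#4 VA=0x583C0413AFE (r,user):
  lvl0: tbl 0x20, slot 11 ⇒ 0x37007 (P1/RW1/US1/PS0)
  lvl1: tbl 0x37, slot 15 ⇒ 0x3B007 (P1/RW1/US1/PS0)
  lvl2: tbl 0x3B, slot 2 ⇒ 0x3E007 (P1/RW1/US1/PS0)
  lvl3: tbl 0x3E, slot 19 ⇒ 0x3F007 (P1/RW1/US1/PS0)
  ⇒ phys 0x3FAFE  [4 reads]
#5 VA=0x68000000969 (r,user):
  lvl0: tbl 0x20, slot 13 ⇒ 0x61002 (P0/RW1/US0/PS0)
  ⇒ fault: PAGE_NOT_PRESENT  — 1 lookups

TLB: [["0x8083E1D", "0x2B"], ["0xD84C261B", "0x35"], ["0x583C0413", "0x3F"]]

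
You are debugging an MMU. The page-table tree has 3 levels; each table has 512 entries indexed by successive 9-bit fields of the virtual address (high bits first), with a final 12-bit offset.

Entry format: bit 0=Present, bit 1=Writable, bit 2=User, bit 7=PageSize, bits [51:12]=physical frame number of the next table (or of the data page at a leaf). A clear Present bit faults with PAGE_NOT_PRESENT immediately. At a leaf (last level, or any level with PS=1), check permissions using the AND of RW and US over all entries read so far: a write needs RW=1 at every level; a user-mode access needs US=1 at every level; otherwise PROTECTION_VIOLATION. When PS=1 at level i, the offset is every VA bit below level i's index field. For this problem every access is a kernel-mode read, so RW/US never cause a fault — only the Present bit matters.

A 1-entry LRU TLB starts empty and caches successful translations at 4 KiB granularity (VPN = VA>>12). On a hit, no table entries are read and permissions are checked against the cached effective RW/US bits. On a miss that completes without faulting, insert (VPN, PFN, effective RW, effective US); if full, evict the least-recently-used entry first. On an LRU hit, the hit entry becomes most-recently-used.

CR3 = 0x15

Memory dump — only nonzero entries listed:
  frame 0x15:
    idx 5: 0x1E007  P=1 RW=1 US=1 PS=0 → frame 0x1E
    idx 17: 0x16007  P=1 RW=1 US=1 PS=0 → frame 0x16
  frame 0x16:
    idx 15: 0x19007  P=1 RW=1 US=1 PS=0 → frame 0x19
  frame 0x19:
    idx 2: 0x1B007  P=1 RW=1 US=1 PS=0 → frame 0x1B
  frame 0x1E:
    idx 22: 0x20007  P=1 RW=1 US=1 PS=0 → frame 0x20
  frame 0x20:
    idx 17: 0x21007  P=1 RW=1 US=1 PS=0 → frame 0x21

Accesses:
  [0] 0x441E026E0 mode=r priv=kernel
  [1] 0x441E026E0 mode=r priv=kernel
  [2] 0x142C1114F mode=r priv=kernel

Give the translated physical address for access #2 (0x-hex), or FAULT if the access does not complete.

Walk each access:
#0 VA=0x441E026E0 (r,kernel):
  L0 @0x15[17] → 0x16007  P=1,RW=1,US=1,PS=0
  L1 @0x16[15] → 0x19007  P=1,RW=1,US=1,PS=0
  L2 @0x19[2] → 0x1B007  P=1,RW=1,US=1,PS=0
  ⇒ phys 0x1B6E0  [3 reads]
#1 VA=0x441E026E0 (r,kernel):
  TLB hit vpn=0x441E02 → PA=0x1B6E0
#2 VA=0x142C1114F (r,kernel):
  L0 @0x15[5] → 0x1E007  P=1,RW=1,US=1,PS=0
  L1 @0x1E[22] → 0x20007  P=1,RW=1,US=1,PS=0
  L2 @0x20[17] → 0x21007  P=1,RW=1,US=1,PS=0
  ⇒ phys 0x2114F  [3 reads]

Access #2 PA: 0x2114F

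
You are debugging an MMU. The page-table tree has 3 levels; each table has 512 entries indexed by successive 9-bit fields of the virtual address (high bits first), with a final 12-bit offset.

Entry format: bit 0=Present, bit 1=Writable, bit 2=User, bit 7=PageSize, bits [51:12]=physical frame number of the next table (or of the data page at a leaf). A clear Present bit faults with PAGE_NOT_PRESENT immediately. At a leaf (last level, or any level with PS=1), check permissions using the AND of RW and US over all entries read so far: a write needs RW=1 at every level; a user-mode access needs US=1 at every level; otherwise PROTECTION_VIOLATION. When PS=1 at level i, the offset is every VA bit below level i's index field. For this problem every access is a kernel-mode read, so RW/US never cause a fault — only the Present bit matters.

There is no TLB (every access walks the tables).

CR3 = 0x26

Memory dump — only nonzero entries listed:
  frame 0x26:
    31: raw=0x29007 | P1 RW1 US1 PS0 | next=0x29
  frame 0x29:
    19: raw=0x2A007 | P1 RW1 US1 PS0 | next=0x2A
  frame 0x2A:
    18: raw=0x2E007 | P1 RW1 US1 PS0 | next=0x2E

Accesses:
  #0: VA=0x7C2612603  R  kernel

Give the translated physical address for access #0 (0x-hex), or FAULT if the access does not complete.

Walk each access:
#0 VA=0x7C2612603 (r,kernel):
  lvl0: tbl 0x26, slot 31 ⇒ 0x29007 (P1/RW1/US1/PS0)
  lvl1: tbl 0x29, slot 19 ⇒ 0x2A007 (P1/RW1/US1/PS0)
  lvl2: tbl 0x2A, slot 18 ⇒ 0x2E007 (P1/RW1/US1/PS0)
  → PA=0x2E603  (3 entries read)

Access #0 PA: 0x2E603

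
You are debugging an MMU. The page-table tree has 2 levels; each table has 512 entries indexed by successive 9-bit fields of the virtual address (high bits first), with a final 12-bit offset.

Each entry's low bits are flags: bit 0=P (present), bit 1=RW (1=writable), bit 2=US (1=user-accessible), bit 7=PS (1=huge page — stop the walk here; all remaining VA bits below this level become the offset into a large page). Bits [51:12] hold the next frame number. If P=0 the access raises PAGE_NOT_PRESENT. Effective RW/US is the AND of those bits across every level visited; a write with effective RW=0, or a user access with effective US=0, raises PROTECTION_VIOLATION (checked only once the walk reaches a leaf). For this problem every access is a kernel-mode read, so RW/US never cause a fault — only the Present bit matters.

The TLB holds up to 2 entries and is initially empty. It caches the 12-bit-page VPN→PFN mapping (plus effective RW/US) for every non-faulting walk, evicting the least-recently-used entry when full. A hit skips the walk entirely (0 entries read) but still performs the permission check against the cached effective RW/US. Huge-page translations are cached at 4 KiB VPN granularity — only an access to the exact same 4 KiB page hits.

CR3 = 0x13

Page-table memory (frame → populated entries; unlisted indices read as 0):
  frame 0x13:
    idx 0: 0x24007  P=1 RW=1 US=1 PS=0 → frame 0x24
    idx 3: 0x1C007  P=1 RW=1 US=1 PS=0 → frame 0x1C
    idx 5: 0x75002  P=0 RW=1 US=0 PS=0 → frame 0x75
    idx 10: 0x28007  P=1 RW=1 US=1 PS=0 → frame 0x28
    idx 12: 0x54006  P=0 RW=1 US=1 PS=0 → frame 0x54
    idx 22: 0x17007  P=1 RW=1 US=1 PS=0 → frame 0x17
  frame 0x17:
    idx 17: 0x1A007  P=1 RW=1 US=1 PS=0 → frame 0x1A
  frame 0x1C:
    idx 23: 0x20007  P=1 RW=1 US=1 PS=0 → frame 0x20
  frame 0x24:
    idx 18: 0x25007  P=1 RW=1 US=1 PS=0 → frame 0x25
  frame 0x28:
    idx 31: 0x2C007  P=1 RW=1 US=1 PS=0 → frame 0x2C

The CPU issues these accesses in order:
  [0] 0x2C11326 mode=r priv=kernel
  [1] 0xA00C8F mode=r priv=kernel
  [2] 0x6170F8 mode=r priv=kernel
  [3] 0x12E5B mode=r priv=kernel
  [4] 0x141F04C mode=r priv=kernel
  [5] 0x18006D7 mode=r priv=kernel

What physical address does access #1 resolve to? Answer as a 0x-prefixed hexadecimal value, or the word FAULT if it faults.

Walk each access:
#0 VA=0x2C11326 (r,kernel):
  L0: frame=0x13 idx=22 entry=0x17007 [P=1 RW=1 US=1 PS=0]
  L1: frame=0x17 idx=17 entry=0x1A007 [P=1 RW=1 US=1 PS=0]
  → PA=0x1A326  (2 entries read)
#1 VA=0xA00C8F (r,kernel):
  L0: frame=0x13 idx=5 entry=0x75002 [P=0 RW=1 US=0 PS=0]
  ✗ PAGE_NOT_PRESENT  [1 reads]
#2 VA=0x6170F8 (r,kernel):
  L0: frame=0x13 idx=3 entry=0x1C007 [P=1 RW=1 US=1 PS=0]
  L1: frame=0x1C idx=23 entry=0x20007 [P=1 RW=1 US=1 PS=0]
  → PA=0x200F8  (2 entries read)
#3 VA=0x12E5B (r,kernel):
  L0: frame=0x13 idx=0 entry=0x24007 [P=1 RW=1 US=1 PS=0]
  L1: frame=0x24 idx=18 entry=0x25007 [P=1 RW=1 US=1 PS=0]
  → PA=0x25E5B  (2 entries read)
#4 VA=0x141F04C (r,kernel):
  L0: frame=0x13 idx=10 entry=0x28007 [P=1 RW=1 US=1 PS=0]
  L1: frame=0x28 idx=31 entry=0x2C007 [P=1 RW=1 US=1 PS=0]
  → PA=0x2C04C  (2 entries read)
#5 VA=0x18006D7 (r,kernel):
  L0: frame=0x13 idx=12 entry=0x54006 [P=0 RW=1 US=1 PS=0]
  ✗ PAGE_NOT_PRESENT  [1 reads]

Access #1 PA: FAULT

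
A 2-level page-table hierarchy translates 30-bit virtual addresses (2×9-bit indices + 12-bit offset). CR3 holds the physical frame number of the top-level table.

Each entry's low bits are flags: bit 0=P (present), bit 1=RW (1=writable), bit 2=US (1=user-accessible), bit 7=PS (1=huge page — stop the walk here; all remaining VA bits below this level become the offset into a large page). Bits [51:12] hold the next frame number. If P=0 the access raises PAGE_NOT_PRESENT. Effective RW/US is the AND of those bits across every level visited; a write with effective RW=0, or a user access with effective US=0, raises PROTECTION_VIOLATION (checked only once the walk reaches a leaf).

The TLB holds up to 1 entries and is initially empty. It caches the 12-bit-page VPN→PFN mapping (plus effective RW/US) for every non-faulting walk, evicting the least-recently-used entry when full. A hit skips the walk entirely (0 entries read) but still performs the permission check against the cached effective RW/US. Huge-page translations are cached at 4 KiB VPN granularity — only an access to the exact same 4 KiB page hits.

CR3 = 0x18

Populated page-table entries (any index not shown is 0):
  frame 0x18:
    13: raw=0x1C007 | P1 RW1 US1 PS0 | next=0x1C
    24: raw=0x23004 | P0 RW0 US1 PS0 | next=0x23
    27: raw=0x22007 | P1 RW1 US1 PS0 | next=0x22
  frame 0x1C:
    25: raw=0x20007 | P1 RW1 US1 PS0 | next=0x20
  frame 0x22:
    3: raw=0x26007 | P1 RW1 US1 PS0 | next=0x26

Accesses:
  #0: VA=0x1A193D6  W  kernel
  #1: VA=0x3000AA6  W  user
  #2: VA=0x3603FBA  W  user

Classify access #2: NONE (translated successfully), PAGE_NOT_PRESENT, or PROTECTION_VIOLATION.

Per-access translation:
#0 VA=0x1A193D6 (w,kernel):
  lvl0: tbl 0x18, slot 13 ⇒ 0x1C007 (P1/RW1/US1/PS0)
  lvl1: tbl 0x1C, slot 25 ⇒ 0x20007 (P1/RW1/US1/PS0)
  → PA=0x203D6  (2 entries read)
#1 VA=0x3000AA6 (w,user):
  lvl0: tbl 0x18, slot 24 ⇒ 0x23004 (P0/RW0/US1/PS0)
  ✗ PAGE_NOT_PRESENT  [1 reads]
#2 VA=0x3603FBA (w,user):
  lvl0: tbl 0x18, slot 27 ⇒ 0x22007 (P1/RW1/US1/PS0)
  lvl1: tbl 0x22, slot 3 ⇒ 0x26007 (P1/RW1/US1/PS0)
  → PA=0x26FBA  (2 entries read)

Access #2 fault: NONE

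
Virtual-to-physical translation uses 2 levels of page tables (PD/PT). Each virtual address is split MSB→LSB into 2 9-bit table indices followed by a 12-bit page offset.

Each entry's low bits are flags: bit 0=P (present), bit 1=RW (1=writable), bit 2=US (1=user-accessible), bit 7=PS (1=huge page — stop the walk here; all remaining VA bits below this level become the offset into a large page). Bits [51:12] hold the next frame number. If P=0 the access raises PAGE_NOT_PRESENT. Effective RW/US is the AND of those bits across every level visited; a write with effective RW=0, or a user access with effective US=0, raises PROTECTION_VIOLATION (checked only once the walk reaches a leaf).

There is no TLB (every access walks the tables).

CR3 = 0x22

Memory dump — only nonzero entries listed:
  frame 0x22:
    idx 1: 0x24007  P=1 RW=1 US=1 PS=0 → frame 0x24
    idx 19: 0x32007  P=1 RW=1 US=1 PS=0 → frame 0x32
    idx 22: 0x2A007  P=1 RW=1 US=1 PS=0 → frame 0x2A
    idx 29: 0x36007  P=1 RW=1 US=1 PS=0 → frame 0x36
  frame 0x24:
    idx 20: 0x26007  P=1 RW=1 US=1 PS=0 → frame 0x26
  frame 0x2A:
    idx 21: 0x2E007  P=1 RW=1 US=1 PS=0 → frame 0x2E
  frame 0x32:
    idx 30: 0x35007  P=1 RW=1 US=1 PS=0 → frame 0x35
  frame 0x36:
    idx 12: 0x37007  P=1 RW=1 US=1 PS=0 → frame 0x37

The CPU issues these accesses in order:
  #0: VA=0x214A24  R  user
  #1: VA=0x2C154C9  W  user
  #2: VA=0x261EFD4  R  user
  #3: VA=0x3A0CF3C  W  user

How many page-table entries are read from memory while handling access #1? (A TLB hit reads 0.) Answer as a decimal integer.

Trace:
#0 VA=0x214A24 (r,user):
  L0 @0x22[1] → 0x24007  P=1,RW=1,US=1,PS=0
  L1 @0x24[20] → 0x26007  P=1,RW=1,US=1,PS=0
  ⇒ phys 0x26A24  [2 reads]
#1 VA=0x2C154C9 (w,user):
  L0 @0x22[22] → 0x2A007  P=1,RW=1,US=1,PS=0
  L1 @0x2A[21] → 0x2E007  P=1,RW=1,US=1,PS=0
  ⇒ phys 0x2E4C9  [2 reads]
#2 VA=0x261EFD4 (r,user):
  L0 @0x22[19] → 0x32007  P=1,RW=1,US=1,PS=0
  L1 @0x32[30] → 0x35007  P=1,RW=1,US=1,PS=0
  ⇒ phys 0x35FD4  [2 reads]
#3 VA=0x3A0CF3C (w,user):
  L0 @0x22[29] → 0x36007  P=1,RW=1,US=1,PS=0
  L1 @0x36[12] → 0x37007  P=1,RW=1,US=1,PS=0
  ⇒ phys 0x37F3C  [2 reads]

Entries read for #1: 2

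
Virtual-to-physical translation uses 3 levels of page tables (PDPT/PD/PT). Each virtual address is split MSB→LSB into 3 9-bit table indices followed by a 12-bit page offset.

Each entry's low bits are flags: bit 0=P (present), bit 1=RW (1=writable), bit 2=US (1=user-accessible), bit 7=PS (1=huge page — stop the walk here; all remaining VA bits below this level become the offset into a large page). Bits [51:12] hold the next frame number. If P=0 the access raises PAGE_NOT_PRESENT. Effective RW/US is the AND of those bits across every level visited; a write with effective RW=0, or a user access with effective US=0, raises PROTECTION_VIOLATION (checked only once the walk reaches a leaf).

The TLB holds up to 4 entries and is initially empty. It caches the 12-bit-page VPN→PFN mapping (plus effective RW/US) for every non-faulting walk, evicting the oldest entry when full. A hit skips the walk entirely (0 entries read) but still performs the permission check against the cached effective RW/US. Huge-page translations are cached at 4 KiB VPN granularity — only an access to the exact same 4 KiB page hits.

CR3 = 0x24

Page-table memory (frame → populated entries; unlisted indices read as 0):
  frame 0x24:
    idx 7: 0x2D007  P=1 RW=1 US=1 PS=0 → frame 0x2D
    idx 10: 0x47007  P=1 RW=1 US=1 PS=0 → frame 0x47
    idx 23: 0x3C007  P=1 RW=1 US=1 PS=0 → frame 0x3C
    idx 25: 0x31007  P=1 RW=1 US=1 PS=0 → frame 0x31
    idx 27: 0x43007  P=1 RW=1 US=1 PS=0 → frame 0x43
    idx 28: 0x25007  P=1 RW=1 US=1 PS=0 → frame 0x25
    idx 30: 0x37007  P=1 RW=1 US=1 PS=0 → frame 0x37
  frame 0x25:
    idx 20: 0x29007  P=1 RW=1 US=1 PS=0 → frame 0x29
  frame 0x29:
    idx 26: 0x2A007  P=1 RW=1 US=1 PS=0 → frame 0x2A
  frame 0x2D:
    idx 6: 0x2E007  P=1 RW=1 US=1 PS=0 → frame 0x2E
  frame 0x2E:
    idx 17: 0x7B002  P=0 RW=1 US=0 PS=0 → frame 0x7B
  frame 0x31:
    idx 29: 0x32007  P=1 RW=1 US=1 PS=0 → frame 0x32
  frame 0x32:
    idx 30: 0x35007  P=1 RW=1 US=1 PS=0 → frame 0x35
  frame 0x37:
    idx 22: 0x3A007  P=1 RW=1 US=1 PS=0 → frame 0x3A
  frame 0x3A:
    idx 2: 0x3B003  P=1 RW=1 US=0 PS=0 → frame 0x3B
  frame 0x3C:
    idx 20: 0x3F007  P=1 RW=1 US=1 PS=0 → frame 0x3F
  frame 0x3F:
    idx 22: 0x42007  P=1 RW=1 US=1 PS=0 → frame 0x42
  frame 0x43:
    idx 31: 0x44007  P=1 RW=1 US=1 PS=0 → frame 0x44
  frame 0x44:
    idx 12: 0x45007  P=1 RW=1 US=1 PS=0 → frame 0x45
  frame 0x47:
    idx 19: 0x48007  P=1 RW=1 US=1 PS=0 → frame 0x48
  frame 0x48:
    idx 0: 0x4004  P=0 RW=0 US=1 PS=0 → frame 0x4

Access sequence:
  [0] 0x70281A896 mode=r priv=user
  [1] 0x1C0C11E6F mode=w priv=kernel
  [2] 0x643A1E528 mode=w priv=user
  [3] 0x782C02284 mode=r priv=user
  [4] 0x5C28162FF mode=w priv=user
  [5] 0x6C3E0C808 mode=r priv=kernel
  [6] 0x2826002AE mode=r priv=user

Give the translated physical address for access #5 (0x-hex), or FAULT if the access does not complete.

Trace:
#0 VA=0x70281A896 (r,user):
  L0 @0x24[28] → 0x25007  P=1,RW=1,US=1,PS=0
  L1 @0x25[20] → 0x29007  P=1,RW=1,US=1,PS=0
  L2 @0x29[26] → 0x2A007  P=1,RW=1,US=1,PS=0
  ⇒ phys 0x2A896  [3 reads]
#1 VA=0x1C0C11E6F (w,kernel):
  L0 @0x24[7] → 0x2D007  P=1,RW=1,US=1,PS=0
  L1 @0x2D[6] → 0x2E007  P=1,RW=1,US=1,PS=0
  L2 @0x2E[17] → 0x7B002  P=0,RW=1,US=0,PS=0
  → PAGE_NOT_PRESENT  (3 entries read)
#2 VA=0x643A1E528 (w,user):
  L0 @0x24[25] → 0x31007  P=1,RW=1,US=1,PS=0
  L1 @0x31[29] → 0x32007  P=1,RW=1,US=1,PS=0
  L2 @0x32[30] → 0x35007  P=1,RW=1,US=1,PS=0
  ⇒ phys 0x35528  [3 reads]
#3 VA=0x782C02284 (r,user):
  L0 @0x24[30] → 0x37007  P=1,RW=1,US=1,PS=0
  L1 @0x37[22] → 0x3A007  P=1,RW=1,US=1,PS=0
  L2 @0x3A[2] → 0x3B003  P=1,RW=1,US=0,PS=0
  → PROTECTION_VIOLATION  (3 entries read)
#4 VA=0x5C28162FF (w,user):
  L0 @0x24[23] → 0x3C007  P=1,RW=1,US=1,PS=0
  L1 @0x3C[20] → 0x3F007  P=1,RW=1,US=1,PS=0
  L2 @0x3F[22] → 0x42007  P=1,RW=1,US=1,PS=0
  ⇒ phys 0x422FF  [3 reads]
#5 VA=0x6C3E0C808 (r,kernel):
  L0 @0x24[27] → 0x43007  P=1,RW=1,US=1,PS=0
  L1 @0x43[31] → 0x44007  P=1,RW=1,US=1,PS=0
  L2 @0x44[12] → 0x45007  P=1,RW=1,US=1,PS=0
  ⇒ phys 0x45808  [3 reads]
#6 VA=0x2826002AE (r,user):
  L0 @0x24[10] → 0x47007  P=1,RW=1,US=1,PS=0
  L1 @0x47[19] → 0x48007  P=1,RW=1,US=1,PS=0
  L2 @0x48[0] → 0x4004  P=0,RW=0,US=1,PS=0
  → PAGE_NOT_PRESENT  (3 entries read)

Access #5 PA: 0x45808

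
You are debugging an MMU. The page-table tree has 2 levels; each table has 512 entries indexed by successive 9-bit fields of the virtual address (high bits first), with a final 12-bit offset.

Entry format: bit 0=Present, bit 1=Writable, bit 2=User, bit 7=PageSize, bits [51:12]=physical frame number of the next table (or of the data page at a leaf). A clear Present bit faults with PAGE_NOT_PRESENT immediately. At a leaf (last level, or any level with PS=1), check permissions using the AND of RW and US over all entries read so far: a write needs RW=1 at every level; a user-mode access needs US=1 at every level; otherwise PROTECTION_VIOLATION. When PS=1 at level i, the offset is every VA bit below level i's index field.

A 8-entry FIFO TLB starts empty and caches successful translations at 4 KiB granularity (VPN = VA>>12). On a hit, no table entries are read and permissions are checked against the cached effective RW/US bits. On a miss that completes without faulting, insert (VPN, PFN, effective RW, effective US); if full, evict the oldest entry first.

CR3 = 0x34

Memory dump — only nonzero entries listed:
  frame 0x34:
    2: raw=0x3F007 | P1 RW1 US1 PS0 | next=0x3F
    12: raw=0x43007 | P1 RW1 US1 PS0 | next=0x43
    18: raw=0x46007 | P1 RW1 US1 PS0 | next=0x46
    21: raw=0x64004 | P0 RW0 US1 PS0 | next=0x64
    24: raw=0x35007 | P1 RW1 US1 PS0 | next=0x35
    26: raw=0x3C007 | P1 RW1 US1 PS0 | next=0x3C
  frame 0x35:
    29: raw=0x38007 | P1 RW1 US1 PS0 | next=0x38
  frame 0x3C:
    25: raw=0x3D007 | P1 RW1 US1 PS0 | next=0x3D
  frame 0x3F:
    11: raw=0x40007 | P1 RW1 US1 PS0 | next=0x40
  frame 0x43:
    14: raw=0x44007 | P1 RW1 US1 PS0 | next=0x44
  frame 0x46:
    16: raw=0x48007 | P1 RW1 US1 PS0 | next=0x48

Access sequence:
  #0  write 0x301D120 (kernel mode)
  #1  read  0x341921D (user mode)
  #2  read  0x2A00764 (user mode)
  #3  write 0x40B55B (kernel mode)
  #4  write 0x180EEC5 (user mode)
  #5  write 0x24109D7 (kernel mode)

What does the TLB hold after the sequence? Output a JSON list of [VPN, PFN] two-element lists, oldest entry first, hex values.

Trace:
#0 VA=0x301D120 (w,kernel):
  lvl0: tbl 0x34, slot 24 ⇒ 0x35007 (P1/RW1/US1/PS0)
  lvl1: tbl 0x35, slot 29 ⇒ 0x38007 (P1/RW1/US1/PS0)
  ✓ 0x38120  — 2 lookups
#1 VA=0x341921D (r,user):
  lvl0: tbl 0x34, slot 26 ⇒ 0x3C007 (P1/RW1/US1/PS0)
  lvl1: tbl 0x3C, slot 25 ⇒ 0x3D007 (P1/RW1/US1/PS0)
  ✓ 0x3D21D  — 2 lookups
#2 VA=0x2A00764 (r,user):
  lvl0: tbl 0x34, slot 21 ⇒ 0x64004 (P0/RW0/US1/PS0)
  ⇒ fault: PAGE_NOT_PRESENT  — 1 lookups
#3 VA=0x40B55B (w,kernel):
  lvl0: tbl 0x34, slot 2 ⇒ 0x3F007 (P1/RW1/US1/PS0)
  lvl1: tbl 0x3F, slot 11 ⇒ 0x40007 (P1/RW1/US1/PS0)
  ✓ 0x4055B  — 2 lookups
#4 VA=0x180EEC5 (w,user):
  lvl0: tbl 0x34, slot 12 ⇒ 0x43007 (P1/RW1/US1/PS0)
  lvl1: tbl 0x43, slot 14 ⇒ 0x44007 (P1/RW1/US1/PS0)
  ✓ 0x44EC5  — 2 lookups
#5 VA=0x24109D7 (w,kernel):
  lvl0: tbl 0x34, slot 18 ⇒ 0x46007 (P1/RW1/US1/PS0)
  lvl1: tbl 0x46, slot 16 ⇒ 0x48007 (P1/RW1/US1/PS0)
  ✓ 0x489D7  — 2 lookups

TLB: [["0x301D", "0x38"], ["0x3419", "0x3D"], ["0x40B", "0x40"], ["0x180E", "0x44"], ["0x2410", "0x48"]]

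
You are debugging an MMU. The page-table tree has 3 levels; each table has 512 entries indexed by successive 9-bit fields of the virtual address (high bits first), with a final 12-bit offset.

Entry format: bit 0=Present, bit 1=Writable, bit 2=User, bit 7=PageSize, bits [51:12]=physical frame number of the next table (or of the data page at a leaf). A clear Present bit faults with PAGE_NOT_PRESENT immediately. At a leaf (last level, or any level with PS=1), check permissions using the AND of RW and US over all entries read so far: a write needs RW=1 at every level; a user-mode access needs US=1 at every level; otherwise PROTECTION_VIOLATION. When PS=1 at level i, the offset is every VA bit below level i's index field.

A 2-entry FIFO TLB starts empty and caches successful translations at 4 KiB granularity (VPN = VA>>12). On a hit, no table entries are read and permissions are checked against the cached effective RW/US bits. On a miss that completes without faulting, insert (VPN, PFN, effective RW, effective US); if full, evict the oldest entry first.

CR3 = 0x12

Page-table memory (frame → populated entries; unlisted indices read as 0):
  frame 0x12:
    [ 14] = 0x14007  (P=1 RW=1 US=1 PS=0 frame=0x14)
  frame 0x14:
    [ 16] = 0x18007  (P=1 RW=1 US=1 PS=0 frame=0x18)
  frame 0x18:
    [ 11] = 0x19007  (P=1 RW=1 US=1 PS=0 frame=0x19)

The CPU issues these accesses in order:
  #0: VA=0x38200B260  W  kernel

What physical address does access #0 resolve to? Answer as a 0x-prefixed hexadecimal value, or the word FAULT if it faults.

Walk each access:
#0 VA=0x38200B260 (w,kernel):
  [0] read 0x12 idx=14: raw=0x14007 flags P=1 W=1 U=1 S=0
  [1] read 0x14 idx=16: raw=0x18007 flags P=1 W=1 U=1 S=0
  [2] read 0x18 idx=11: raw=0x19007 flags P=1 W=1 U=1 S=0
  ✓ 0x19260  — 3 lookups

Access #0 PA: 0x19260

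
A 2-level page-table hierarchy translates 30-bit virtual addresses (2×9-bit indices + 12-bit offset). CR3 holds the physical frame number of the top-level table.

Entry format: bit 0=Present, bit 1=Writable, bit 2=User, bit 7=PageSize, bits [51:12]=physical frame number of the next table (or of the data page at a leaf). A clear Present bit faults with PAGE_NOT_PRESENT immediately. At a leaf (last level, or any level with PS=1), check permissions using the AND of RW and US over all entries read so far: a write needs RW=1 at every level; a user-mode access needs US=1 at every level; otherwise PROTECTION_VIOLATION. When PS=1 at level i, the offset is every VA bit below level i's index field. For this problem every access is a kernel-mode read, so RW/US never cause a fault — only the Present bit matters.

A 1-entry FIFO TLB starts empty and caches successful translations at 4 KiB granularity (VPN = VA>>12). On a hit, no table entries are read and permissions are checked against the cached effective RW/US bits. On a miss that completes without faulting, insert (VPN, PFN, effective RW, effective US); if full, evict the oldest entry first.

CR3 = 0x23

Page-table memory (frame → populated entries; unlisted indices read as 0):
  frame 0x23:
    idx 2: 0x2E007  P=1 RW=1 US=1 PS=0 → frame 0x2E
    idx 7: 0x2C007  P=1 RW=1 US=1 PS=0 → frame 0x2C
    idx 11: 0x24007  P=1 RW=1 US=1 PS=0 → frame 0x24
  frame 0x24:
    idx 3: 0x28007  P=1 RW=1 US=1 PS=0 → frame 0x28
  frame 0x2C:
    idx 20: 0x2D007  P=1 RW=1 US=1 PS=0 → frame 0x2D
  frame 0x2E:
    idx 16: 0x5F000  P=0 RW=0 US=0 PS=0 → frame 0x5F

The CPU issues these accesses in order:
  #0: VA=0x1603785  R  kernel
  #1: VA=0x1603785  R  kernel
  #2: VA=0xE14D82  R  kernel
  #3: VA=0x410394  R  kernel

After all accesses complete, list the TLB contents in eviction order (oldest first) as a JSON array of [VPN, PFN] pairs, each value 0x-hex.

Walk each access:
#0 VA=0x1603785 (r,kernel):
  lvl0: tbl 0x23, slot 11 ⇒ 0x24007 (P1/RW1/US1/PS0)
  lvl1: tbl 0x24, slot 3 ⇒ 0x28007 (P1/RW1/US1/PS0)
  ⇒ phys 0x28785  [2 reads]
#1 VA=0x1603785 (r,kernel):
  TLB hit vpn=0x1603 → PA=0x28785
#2 VA=0xE14D82 (r,kernel):
  lvl0: tbl 0x23, slot 7 ⇒ 0x2C007 (P1/RW1/US1/PS0)
  lvl1: tbl 0x2C, slot 20 ⇒ 0x2D007 (P1/RW1/US1/PS0)
  ⇒ phys 0x2DD82  [2 reads]
#3 VA=0x410394 (r,kernel):
  lvl0: tbl 0x23, slot 2 ⇒ 0x2E007 (P1/RW1/US1/PS0)
  lvl1: tbl 0x2E, slot 16 ⇒ 0x5F000 (P0/RW0/US0/PS0)
  → PAGE_NOT_PRESENT  (2 entries read)

TLB: [["0xE14", "0x2D"]]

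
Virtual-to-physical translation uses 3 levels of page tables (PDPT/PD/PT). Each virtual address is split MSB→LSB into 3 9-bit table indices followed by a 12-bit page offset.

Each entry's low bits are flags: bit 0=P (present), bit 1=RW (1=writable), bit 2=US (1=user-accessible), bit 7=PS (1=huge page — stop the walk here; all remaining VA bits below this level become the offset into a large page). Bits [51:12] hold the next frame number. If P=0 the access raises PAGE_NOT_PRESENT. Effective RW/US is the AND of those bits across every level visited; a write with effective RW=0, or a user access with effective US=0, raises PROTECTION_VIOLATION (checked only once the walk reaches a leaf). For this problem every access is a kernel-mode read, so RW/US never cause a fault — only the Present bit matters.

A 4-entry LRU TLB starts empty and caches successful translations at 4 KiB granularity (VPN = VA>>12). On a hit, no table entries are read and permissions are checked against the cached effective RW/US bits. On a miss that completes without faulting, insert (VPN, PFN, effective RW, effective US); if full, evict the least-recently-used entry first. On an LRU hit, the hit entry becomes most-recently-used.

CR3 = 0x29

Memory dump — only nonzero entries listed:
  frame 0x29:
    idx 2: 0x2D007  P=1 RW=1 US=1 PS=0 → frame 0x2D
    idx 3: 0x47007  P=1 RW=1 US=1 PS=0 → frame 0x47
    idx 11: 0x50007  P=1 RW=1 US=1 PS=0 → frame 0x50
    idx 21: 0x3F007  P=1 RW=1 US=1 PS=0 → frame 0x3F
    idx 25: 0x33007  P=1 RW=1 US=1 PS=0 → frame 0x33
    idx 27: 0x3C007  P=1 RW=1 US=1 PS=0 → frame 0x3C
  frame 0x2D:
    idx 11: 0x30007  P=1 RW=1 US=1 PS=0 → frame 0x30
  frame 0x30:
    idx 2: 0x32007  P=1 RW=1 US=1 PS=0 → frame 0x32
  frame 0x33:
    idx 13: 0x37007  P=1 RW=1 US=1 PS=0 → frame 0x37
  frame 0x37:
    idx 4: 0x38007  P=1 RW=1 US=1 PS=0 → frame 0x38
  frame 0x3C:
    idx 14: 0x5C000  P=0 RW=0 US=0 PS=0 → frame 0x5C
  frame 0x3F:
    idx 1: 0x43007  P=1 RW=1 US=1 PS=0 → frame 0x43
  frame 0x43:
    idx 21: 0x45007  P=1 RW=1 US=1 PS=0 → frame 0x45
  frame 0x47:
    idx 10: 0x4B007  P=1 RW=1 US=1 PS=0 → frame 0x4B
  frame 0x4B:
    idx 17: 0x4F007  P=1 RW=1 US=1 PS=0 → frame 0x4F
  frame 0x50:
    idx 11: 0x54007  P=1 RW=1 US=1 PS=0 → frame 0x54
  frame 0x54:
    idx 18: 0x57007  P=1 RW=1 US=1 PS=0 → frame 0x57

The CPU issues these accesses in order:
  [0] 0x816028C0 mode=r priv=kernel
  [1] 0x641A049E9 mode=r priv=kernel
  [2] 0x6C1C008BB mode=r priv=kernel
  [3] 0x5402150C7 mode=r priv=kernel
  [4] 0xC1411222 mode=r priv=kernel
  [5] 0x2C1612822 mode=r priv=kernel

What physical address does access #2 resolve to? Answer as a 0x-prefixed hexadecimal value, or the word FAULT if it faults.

Per-access translation:
#0 VA=0x816028C0 (r,kernel):
  L0: frame=0x29 idx=2 entry=0x2D007 [P=1 RW=1 US=1 PS=0]
  L1: frame=0x2D idx=11 entry=0x30007 [P=1 RW=1 US=1 PS=0]
  L2: frame=0x30 idx=2 entry=0x32007 [P=1 RW=1 US=1 PS=0]
  ✓ 0x328C0  — 3 lookups
#1 VA=0x641A049E9 (r,kernel):
  L0: frame=0x29 idx=25 entry=0x33007 [P=1 RW=1 US=1 PS=0]
  L1: frame=0x33 idx=13 entry=0x37007 [P=1 RW=1 US=1 PS=0]
  L2: frame=0x37 idx=4 entry=0x38007 [P=1 RW=1 US=1 PS=0]
  ✓ 0x389E9  — 3 lookups
#2 VA=0x6C1C008BB (r,kernel):
  L0: frame=0x29 idx=27 entry=0x3C007 [P=1 RW=1 US=1 PS=0]
  L1: frame=0x3C idx=14 entry=0x5C000 [P=0 RW=0 US=0 PS=0]
  → PAGE_NOT_PRESENT  (2 entries read)
#3 VA=0x5402150C7 (r,kernel):
  L0: frame=0x29 idx=21 entry=0x3F007 [P=1 RW=1 US=1 PS=0]
  L1: frame=0x3F idx=1 entry=0x43007 [P=1 RW=1 US=1 PS=0]
  L2: frame=0x43 idx=21 entry=0x45007 [P=1 RW=1 US=1 PS=0]
  ✓ 0x450C7  — 3 lookups
#4 VA=0xC1411222 (r,kernel):
  L0: frame=0x29 idx=3 entry=0x47007 [P=1 RW=1 US=1 PS=0]
  L1: frame=0x47 idx=10 entry=0x4B007 [P=1 RW=1 US=1 PS=0]
  L2: frame=0x4B idx=17 entry=0x4F007 [P=1 RW=1 US=1 PS=0]
  ✓ 0x4F222  — 3 lookups
#5 VA=0x2C1612822 (r,kernel):
  L0: frame=0x29 idx=11 entry=0x50007 [P=1 RW=1 US=1 PS=0]
  L1: frame=0x50 idx=11 entry=0x54007 [P=1 RW=1 US=1 PS=0]
  L2: frame=0x54 idx=18 entry=0x57007 [P=1 RW=1 US=1 PS=0]
  ✓ 0x57822  — 3 lookups

Access #2 PA: FAULT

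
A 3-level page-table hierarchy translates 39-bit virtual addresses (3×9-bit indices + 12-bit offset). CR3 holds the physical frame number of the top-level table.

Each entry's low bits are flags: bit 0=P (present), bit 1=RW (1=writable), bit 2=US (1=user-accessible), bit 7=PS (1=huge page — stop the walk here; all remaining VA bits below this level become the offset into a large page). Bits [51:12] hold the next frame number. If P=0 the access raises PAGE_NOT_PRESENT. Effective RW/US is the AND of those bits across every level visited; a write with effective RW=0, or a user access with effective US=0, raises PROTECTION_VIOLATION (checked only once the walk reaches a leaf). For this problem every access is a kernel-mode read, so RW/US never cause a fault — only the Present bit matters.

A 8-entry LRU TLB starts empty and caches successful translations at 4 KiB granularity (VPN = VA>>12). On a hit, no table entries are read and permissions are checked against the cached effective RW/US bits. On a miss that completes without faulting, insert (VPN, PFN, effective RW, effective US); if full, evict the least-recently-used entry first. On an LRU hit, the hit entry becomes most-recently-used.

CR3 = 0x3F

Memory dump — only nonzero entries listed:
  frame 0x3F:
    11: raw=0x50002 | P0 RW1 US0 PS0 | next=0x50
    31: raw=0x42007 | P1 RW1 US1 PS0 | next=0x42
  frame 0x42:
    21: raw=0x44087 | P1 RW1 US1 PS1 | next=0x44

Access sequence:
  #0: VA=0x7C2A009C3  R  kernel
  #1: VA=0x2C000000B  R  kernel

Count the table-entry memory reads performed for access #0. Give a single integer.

Trace:
#0 VA=0x7C2A009C3 (r,kernel):
  lvl0: tbl 0x3F, slot 31 ⇒ 0x42007 (P1/RW1/US1/PS0)
  lvl1: tbl 0x42, slot 21 ⇒ 0x44087 (P1/RW1/US1/PS1)
  ⇒ phys 0x449C3 (huge @L1)  [2 reads]
#1 VA=0x2C000000B (r,kernel):
  lvl0: tbl 0x3F, slot 11 ⇒ 0x50002 (P0/RW1/US0/PS0)
  ✗ PAGE_NOT_PRESENT  [1 reads]

Entries read for #0: 2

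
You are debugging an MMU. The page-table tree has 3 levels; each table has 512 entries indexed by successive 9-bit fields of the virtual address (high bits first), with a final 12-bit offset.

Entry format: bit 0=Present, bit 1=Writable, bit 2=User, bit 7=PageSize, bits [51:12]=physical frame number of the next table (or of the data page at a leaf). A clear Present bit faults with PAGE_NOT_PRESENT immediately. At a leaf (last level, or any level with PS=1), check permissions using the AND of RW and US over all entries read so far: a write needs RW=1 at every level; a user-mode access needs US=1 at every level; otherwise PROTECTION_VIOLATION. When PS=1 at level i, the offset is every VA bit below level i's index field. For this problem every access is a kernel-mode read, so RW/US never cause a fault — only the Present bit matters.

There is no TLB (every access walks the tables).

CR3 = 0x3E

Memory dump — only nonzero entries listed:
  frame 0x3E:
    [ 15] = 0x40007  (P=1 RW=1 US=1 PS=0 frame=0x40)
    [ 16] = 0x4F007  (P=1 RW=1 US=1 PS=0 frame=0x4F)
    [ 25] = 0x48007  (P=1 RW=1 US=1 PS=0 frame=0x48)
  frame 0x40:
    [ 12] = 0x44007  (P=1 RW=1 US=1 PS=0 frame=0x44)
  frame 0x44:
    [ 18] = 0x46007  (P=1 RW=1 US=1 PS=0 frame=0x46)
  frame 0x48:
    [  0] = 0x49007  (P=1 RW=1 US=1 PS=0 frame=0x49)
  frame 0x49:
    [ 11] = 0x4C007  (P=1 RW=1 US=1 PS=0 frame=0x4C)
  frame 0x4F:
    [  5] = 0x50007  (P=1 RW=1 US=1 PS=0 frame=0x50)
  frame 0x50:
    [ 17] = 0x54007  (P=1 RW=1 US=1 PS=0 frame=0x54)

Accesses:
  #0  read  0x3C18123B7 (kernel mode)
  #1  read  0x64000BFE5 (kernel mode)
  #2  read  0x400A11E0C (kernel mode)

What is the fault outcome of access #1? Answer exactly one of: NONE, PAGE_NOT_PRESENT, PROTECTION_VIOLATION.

Walk each access:
#0 VA=0x3C18123B7 (r,kernel):
  lvl0: tbl 0x3E, slot 15 ⇒ 0x40007 (P1/RW1/US1/PS0)
  lvl1: tbl 0x40, slot 12 ⇒ 0x44007 (P1/RW1/US1/PS0)
  lvl2: tbl 0x44, slot 18 ⇒ 0x46007 (P1/RW1/US1/PS0)
  ⇒ phys 0x463B7  [3 reads]
#1 VA=0x64000BFE5 (r,kernel):
  lvl0: tbl 0x3E, slot 25 ⇒ 0x48007 (P1/RW1/US1/PS0)
  lvl1: tbl 0x48, slot 0 ⇒ 0x49007 (P1/RW1/US1/PS0)
  lvl2: tbl 0x49, slot 11 ⇒ 0x4C007 (P1/RW1/US1/PS0)
  ⇒ phys 0x4CFE5  [3 reads]
#2 VA=0x400A11E0C (r,kernel):
  lvl0: tbl 0x3E, slot 16 ⇒ 0x4F007 (P1/RW1/US1/PS0)
  lvl1: tbl 0x4F, slot 5 ⇒ 0x50007 (P1/RW1/US1/PS0)
  lvl2: tbl 0x50, slot 17 ⇒ 0x54007 (P1/RW1/US1/PS0)
  ⇒ phys 0x54E0C  [3 reads]

Access #1 fault: NONE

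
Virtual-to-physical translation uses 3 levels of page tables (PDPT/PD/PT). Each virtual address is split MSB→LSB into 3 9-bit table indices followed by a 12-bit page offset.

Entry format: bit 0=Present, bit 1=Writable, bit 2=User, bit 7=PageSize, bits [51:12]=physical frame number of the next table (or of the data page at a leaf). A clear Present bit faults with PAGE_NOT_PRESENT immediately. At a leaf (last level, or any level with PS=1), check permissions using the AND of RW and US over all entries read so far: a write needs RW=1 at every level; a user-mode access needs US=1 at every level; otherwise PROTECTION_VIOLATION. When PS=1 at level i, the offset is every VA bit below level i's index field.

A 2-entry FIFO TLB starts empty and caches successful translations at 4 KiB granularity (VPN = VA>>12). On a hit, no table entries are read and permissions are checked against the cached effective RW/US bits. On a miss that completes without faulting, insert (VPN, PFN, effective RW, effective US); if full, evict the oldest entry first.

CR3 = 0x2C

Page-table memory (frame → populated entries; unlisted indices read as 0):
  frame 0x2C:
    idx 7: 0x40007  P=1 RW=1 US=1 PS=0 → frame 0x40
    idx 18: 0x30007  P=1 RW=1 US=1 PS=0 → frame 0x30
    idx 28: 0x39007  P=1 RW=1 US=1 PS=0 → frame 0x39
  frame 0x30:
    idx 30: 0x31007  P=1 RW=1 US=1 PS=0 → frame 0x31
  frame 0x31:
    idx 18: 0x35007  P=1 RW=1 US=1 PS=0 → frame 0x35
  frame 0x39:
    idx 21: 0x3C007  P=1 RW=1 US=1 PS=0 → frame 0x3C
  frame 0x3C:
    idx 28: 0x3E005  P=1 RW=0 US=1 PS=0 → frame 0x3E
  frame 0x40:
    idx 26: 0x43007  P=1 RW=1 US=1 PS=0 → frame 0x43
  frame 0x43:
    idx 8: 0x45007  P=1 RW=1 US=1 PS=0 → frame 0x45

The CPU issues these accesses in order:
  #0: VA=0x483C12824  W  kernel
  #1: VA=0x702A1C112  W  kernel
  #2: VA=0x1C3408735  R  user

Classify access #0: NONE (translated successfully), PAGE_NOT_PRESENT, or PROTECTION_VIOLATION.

Trace:
#0 VA=0x483C12824 (w,kernel):
  [0] read 0x2C idx=18: raw=0x30007 flags P=1 W=1 U=1 S=0
  [1] read 0x30 idx=30: raw=0x31007 flags P=1 W=1 U=1 S=0
  [2] read 0x31 idx=18: raw=0x35007 flags P=1 W=1 U=1 S=0
  ✓ 0x35824  — 3 lookups
#1 VA=0x702A1C112 (w,kernel):
  [0] read 0x2C idx=28: raw=0x39007 flags P=1 W=1 U=1 S=0
  [1] read 0x39 idx=21: raw=0x3C007 flags P=1 W=1 U=1 S=0
  [2] read 0x3C idx=28: raw=0x3E005 flags P=1 W=0 U=1 S=0
  ✗ PROTECTION_VIOLATION  [3 reads]
#2 VA=0x1C3408735 (r,user):
  [0] read 0x2C idx=7: raw=0x40007 flags P=1 W=1 U=1 S=0
  [1] read 0x40 idx=26: raw=0x43007 flags P=1 W=1 U=1 S=0
  [2] read 0x43 idx=8: raw=0x45007 flags P=1 W=1 U=1 S=0
  ✓ 0x45735  — 3 lookups

Access #0 fault: NONE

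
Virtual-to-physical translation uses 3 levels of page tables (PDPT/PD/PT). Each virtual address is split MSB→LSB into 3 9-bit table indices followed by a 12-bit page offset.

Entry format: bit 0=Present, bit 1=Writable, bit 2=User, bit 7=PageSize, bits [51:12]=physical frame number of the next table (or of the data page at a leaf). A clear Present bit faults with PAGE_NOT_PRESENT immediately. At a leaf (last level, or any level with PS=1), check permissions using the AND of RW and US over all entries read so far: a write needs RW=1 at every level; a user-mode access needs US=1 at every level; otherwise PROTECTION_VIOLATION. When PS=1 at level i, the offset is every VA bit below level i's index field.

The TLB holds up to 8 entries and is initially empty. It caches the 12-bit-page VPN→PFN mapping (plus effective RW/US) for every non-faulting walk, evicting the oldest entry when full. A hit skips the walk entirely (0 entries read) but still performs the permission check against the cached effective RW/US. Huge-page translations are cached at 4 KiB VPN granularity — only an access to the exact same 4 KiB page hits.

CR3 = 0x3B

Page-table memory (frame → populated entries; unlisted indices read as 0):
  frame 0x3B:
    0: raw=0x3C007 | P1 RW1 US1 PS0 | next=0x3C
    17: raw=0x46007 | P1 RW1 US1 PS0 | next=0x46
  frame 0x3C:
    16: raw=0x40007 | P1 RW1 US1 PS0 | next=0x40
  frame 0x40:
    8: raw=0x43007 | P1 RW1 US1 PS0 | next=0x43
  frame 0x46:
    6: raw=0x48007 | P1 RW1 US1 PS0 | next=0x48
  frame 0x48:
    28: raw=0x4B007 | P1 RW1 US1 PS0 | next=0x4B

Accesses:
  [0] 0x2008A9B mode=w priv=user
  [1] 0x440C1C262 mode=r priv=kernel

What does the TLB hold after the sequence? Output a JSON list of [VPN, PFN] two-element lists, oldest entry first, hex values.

Per-access translation:
#0 VA=0x2008A9B (w,user):
  L0: frame=0x3B idx=0 entry=0x3C007 [P=1 RW=1 US=1 PS=0]
  L1: frame=0x3C idx=16 entry=0x40007 [P=1 RW=1 US=1 PS=0]
  L2: frame=0x40 idx=8 entry=0x43007 [P=1 RW=1 US=1 PS=0]
  ✓ 0x43A9B  — 3 lookups
#1 VA=0x440C1C262 (r,kernel):
  L0: frame=0x3B idx=17 entry=0x46007 [P=1 RW=1 US=1 PS=0]
  L1: frame=0x46 idx=6 entry=0x48007 [P=1 RW=1 US=1 PS=0]
  L2: frame=0x48 idx=28 entry=0x4B007 [P=1 RW=1 US=1 PS=0]
  ✓ 0x4B262  — 3 lookups

TLB: [["0x2008", "0x43"], ["0x440C1C", "0x4B"]]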